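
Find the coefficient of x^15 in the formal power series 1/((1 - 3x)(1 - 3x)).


By partial fractions or Cauchy convolution:
The coefficient equals sum_{k=0}^{15} 3^k * 3^(15-k).
= 229582512

229582512


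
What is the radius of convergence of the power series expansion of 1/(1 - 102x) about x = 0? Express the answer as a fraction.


Expanding 1/(1 - 102x) = sum_{k>=0} 102^k x^k, the series converges when |102x| < 1, i.e., |x| < 1/102.
So the radius of convergence is 1/102 = 1/102.

1/102


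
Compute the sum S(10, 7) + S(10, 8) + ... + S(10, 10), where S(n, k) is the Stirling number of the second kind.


By definition, S(n, k) counts partitions of an n-set into exactly k nonempty blocks.
Computing row n = 10 for k = 7..10:
S(10, k): 5880, 750, 45, 1
Sum = 6676.

6676


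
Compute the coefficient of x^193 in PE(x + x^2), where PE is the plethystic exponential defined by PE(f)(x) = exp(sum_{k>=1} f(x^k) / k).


With f(x) = x + x^2, the exponent is sum_{k>=1} (x^k + x^(2k)) / k = -ln(1 - x) - ln(1 - x^2). Exponentiating:
PE(x + x^2) = 1 / ((1 - x)(1 - x^2)).
This is the generating function for partitions of n into parts of size 1 or 2. The number of 2's can be any j in 0..96, and the rest are 1's, so
[x^193] = floor(193/2) + 1 = 97.

97


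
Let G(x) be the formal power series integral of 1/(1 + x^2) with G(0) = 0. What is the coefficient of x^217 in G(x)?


1/(1 + x^2) = sum_{j>=0} (-1)^j x^(2j). Integrating termwise with G(0) = 0:
G(x) = sum_{j>=0} (-1)^j x^(2j+1) / (2j+1) = arctan(x).
Only odd powers are nonzero. For x^217 write 217 = 2*108 + 1, giving
(-1)^108 / 217 = 1/217 = 1/217.

1/217


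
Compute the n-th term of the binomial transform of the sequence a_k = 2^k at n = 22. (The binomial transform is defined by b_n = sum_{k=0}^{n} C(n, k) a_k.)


With a_k = 2^k, b_n = sum_{k=0}^{n} C(n, k) 2^k = (1 + 2)^n by the binomial theorem.
For n = 22: (1 + 2)^22 = 3^22 = 31381059609.

31381059609


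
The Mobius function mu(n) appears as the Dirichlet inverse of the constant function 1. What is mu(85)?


85 = 5 * 17 (all distinct primes).
mu(85) = (-1)^2 = 1

1


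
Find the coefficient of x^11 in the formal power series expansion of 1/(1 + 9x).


Write 1/(1 + c x) = 1/(1 - (-c) x) and apply the geometric-series identity
1/(1 - y) = sum_{k>=0} y^k to get 1/(1 + c x) = sum_{k>=0} (-c)^k x^k.
So the coefficient of x^k is (-c)^k = (-1)^k * c^k.
Here c = 9 and k = 11:
(-9)^11 = -1 * 31381059609 = -31381059609

-31381059609


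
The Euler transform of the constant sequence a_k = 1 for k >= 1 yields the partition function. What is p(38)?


The Euler transform converts the sequence a_k = 1 into the number of integer partitions.
Using the recurrence or dynamic programming:
p(38) = 26015

26015


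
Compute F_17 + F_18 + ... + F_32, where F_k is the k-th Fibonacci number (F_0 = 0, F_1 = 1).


Use the identity sum_{k=0}^{N} F_k = F_{N+2} - 1 (which follows from F_{k+2} - F_{k+1} = F_k). Then
sum_{k=17}^{32} F_k = (F_{34} - 1) - (F_{18} - 1) = F_{34} - F_{18}.
Computing: F_{34} = 5702887, F_{18} = 2584, so
Sum = 5702887 - 2584 = 5700303.

5700303


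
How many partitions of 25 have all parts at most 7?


Using the generating function (1-x)^(-1)(1-x^2)^(-1)...(1-x^7)^(-1),
the coefficient of x^25 counts these restricted partitions.
Result = 860

860


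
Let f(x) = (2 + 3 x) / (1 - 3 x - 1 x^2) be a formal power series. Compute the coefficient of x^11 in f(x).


Write f(x) = sum_{k>=0} a_k x^k. Multiplying both sides by 1 - 3 x - 1 x^2 gives
(1 - 3 x - 1 x^2) sum_{k>=0} a_k x^k = 2 + 3 x.
Matching coefficients:
 x^0: a_0 = 2
 x^1: a_1 - 3 a_0 = 3  =>  a_1 = 3*2 + 3 = 9
 x^k (k >= 2): a_k = 3 a_{k-1} + 1 a_{k-2}.
Iterating: a_2 = 29, a_3 = 96, a_4 = 317, a_5 = 1047, a_6 = 3458, a_7 = 11421, a_8 = 37721, a_9 = 124584, a_10 = 411473, a_11 = 1359003.
So the coefficient of x^11 is 1359003.

1359003


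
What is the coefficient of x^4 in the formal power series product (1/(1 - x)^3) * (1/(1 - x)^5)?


Combine the factors: (1/(1 - x)^3) * (1/(1 - x)^5) = 1/(1 - x)^8.
Then use 1/(1 - x)^r = sum_{k>=0} C(k + r - 1, r - 1) x^k with r = 8 and k = 4:
C(11, 7) = 330.

330


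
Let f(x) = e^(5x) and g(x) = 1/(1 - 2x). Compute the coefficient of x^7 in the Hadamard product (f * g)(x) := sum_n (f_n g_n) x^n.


Expanding: f_k = 5^k/k! (from e^(5x)) and g_k = 2^k (from 1/(1 - 2x)). So the Hadamard coefficient (f * g)_k = 5^k 2^k / k! = (10)^k / k!.
For k = 7: 10^7/7! = 10000000/5040 = 125000/63.

125000/63


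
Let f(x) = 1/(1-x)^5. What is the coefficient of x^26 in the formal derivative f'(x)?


Differentiate: d/dx [ 1/(1-x)^r ] = r / (1-x)^(r+1).
Here r = 5, so f'(x) = 5 / (1-x)^6.
The expansion of 1/(1-x)^(r+1) has coefficient of x^n equal to C(n+r, r).
So the coefficient of x^26 in f'(x) is
5 * C(31, 5) = 5 * 169911 = 849555

849555


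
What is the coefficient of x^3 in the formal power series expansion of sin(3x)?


The Maclaurin series is sin(t) = sum_{k>=0} (-1)^k t^(2k+1) / (2k+1)!, so substituting t = 3x, only odd powers of x are nonzero, with coefficient of x^(2k+1) equal to (-1)^k 3^(2k+1) / (2k+1)!.
Write 3 = 2*1 + 1, giving the coefficient (-1)^1 * 3^3 / 3! = -27/6 = -9/2.

-9/2


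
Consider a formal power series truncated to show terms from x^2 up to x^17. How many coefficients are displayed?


From x^2 to x^17 inclusive, the count is 17 - 2 + 1 = 16.

16


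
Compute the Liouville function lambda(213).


The Liouville function is lambda(k) = (-1)^Omega(k), where Omega(k) counts the prime factors of k with multiplicity.
Factoring: 213 = 3 * 71, so Omega(213) = 2.
lambda(213) = (-1)^2 = 1.

1


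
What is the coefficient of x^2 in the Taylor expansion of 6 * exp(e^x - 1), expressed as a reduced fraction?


exp(e^x - 1) = sum_{k>=0} Bell_k x^k / k!, where Bell_k is the k-th Bell number.
So the coefficient of x^2 is 6 * Bell_2 / 2!.
Computing: Bell_2 = 2 and 2! = 2, giving
6 * 2/2 = 6.

6


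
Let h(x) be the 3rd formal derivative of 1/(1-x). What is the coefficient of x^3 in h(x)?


Differentiating 3 times: d^3/dx^3 [1/(1-x)] = 3!/(1-x)^4.
The expansion 1/(1-x)^4 = sum_{k>=0} C(k+3, 3) x^k, so the coefficient of x^n in 3!/(1-x)^4 is 3! * C(n+3, 3).
For n = 3: 6 * C(6, 3) = 6 * 20 = 120

120


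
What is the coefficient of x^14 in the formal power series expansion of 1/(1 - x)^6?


The expansion 1/(1 - x)^r = sum_{k>=0} C(k + r - 1, r - 1) x^k follows from the multiset / negative-binomial theorem (or from repeated differentiation of the geometric series).
For r = 6 and k = 14:
C(19, 5) = 121645100408832000 / (120 * 87178291200) = 11628.

11628


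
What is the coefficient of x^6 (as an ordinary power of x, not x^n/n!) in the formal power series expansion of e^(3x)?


The exponential series is e^y = sum_{k>=0} y^k / k!. Substituting y = 3x gives
e^(3x) = sum_{k>=0} 3^k x^k / k!.
So the coefficient of x^n is a^n/n! with a = 3, n = 6:
3^6 / 6! = 729/720 = 81/80

81/80


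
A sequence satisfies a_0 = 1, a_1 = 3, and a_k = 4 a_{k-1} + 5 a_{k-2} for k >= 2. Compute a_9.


The characteristic equation is t^2 - 4 t - 5 = 0, with roots r_1 = 5 and r_2 = -1 (so c_1 = r_1 + r_2, c_2 = -r_1 r_2 as required).
One can use the closed form a_n = A r_1^n + B r_2^n, but direct iteration is more reliable:
a_0 = 1, a_1 = 3, a_2 = 17, a_3 = 83, a_4 = 417, a_5 = 2083, a_6 = 10417, a_7 = 52083, a_8 = 260417, a_9 = 1302083.
So a_9 = 1302083.

1302083


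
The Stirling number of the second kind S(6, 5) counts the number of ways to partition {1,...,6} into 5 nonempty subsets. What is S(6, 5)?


Using the explicit formula S(n,k) = (1/k!) sum_{j=0}^{k} (-1)^(k-j) C(k,j) j^n:
S(6, 5) = 15
Equivalently, S(n,k) is n! times the coefficient of x^n in the EGF (e^x - 1)^k / k!.

15


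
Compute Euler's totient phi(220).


phi(n) counts integers in [1, n] coprime to n. Using the multiplicative formula phi(n) = n * prod_{p | n} (1 - 1/p):
220 = 2^2 * 5 * 11, so
phi(220) = 220 * (1 - 1/2) * (1 - 1/5) * (1 - 1/11) = 80.

80


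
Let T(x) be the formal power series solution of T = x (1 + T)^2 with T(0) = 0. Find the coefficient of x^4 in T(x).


Apply the Lagrange inversion formula: if T = x * phi(T) with phi(t) = (1 + t)^2, then [x^n] T = (1/n) [t^(n-1)] phi(t)^n = (1/n) [t^(n-1)] (1 + t)^(2n) = (1/n) C(2n, n-1).
Using the identity C(2n, n-1) = C(2n, n) * n / (n+1), the unscaled factor equals C(2n, n) / (n+1) = C_n, the n-th Catalan number.
For n = 4: C_4 = C(8, 4) / 5 = 70/5 = 14 = 14.

14


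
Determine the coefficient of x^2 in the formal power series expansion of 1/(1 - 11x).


The geometric series identity gives 1/(1 - c x) = sum_{k>=0} c^k x^k, so the coefficient of x^k is c^k.
Here c = 11 and k = 2.
Computing: 11^2 = 121

121


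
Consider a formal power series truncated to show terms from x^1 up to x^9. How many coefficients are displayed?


From x^1 to x^9 inclusive, the count is 9 - 1 + 1 = 9.

9


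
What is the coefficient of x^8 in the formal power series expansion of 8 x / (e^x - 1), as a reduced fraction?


The exponential generating function for Bernoulli numbers is
x / (e^x - 1) = sum_{k>=0} B_k x^k / k!.
So the coefficient of x^8 in 8 x / (e^x - 1) is 8 B_8 / 8!.
Computing: B_8 = -1/30, 8! = 40320, giving
8 * -1/30 / 40320 = -1/151200.

-1/151200


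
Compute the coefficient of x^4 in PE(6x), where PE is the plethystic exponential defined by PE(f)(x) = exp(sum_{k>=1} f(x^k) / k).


With f(x) = 6x, the exponent is sum_{k>=1} 6 x^k / k = 6 * (-ln(1 - x)). Exponentiating:
PE(6x) = exp(-6 ln(1 - x)) = 1/(1 - x)^6.
By the negative binomial expansion, [x^n] 1/(1 - x)^6 = C(n + 5, 5).
For n = 4: C(9, 5) = 126.

126


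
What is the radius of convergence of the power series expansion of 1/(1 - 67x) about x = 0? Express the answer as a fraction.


Expanding 1/(1 - 67x) = sum_{k>=0} 67^k x^k, the series converges when |67x| < 1, i.e., |x| < 1/67.
So the radius of convergence is 1/67 = 1/67.

1/67


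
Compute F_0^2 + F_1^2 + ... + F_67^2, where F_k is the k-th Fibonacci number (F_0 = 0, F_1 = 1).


There is a standard identity sum_{k=0}^{N} F_k^2 = F_N * F_{N+1} (proved inductively from the telescoping relation F_k^2 = F_k F_{k+1} - F_{k-1} F_k). Then
sum_{k=0}^{67} F_k^2 = F_67 F_68 - F_0 F_0.
Computing: F_67 = 44945570212853, F_68 = 72723460248141.
Sum = 44945570212853 * 72723460248141 = 3268597388704445369567556273.

3268597388704445369567556273


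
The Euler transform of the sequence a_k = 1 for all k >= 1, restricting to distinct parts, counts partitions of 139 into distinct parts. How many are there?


Partitions of 139 into distinct parts can be computed via generating function.
Product (1+x)(1+x^2)(1+x^3)...
The coefficient of x^139 = 8953856

8953856


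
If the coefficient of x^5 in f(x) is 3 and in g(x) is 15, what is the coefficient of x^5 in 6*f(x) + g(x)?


Scalar multiplication scales coefficients: 6 * 3 = 18.
Then add the g coefficient: 18 + 15
= 33

33


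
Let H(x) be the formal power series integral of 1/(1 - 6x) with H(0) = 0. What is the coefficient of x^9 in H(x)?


1/(1 - 6x) = sum_{k>=0} 6^k x^k. Integrating termwise with H(0) = 0:
H(x) = sum_{k>=0} 6^k x^(k+1) / (k+1) = sum_{m>=1} 6^(m-1) x^m / m.
For m = 9: 6^8/9 = 1679616/9 = 186624.

186624


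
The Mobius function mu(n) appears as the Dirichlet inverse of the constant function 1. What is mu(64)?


64 has a squared prime factor, so mu(64) = 0.
Factorization reveals a repeated prime.

0


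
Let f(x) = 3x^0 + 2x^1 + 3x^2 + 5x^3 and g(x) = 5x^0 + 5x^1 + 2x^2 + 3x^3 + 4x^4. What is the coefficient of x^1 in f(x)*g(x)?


Cauchy product at x^1:
3*5 + 2*5
= 25

25


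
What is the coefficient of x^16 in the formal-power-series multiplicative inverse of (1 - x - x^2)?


Let the inverse be f(x) = sum_{k>=0} a_k x^k. From f(x) * (1 - x - x^2) = 1 and matching coefficients:
 x^0: a_0 = 1.
 x^1: a_1 - a_0 = 0, so a_1 = 1.
 x^k (k >= 2): a_k - a_{k-1} - a_{k-2} = 0, i.e. a_k = a_{k-1} + a_{k-2}.
This is the Fibonacci-type recurrence shifted so that a_0 = a_1 = 1.
Iterating: a_0=1, a_1=1, a_2=2, a_3=3, a_4=5, a_5=8, a_6=13, a_7=21, a_8=34, a_9=55, ...
a_16 = 1597.

1597


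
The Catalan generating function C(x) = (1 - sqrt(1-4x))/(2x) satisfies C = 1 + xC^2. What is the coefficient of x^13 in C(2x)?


Substituting x -> 2x scales the n-th coefficient by 2^n, so [x^13] C(2x) = 2^13 * C_13.
C_13 = C(2*13, 13)/(14) = 10400600/14 = 742900.
So 2^13 * 742900 = 8192 * 742900 = 6085836800.

6085836800


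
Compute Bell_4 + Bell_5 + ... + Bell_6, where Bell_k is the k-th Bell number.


Recall Bell_k counts set partitions of a k-set (with Bell_0 = 1 by convention).
Bell_4 through Bell_6: 15, 52, 203
Sum = 15 + 52 + 203 = 270.

270


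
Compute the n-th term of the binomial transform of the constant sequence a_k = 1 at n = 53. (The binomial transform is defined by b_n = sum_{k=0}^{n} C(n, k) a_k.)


With a_k = 1 for all k, b_n = sum_{k=0}^{n} C(n, k) = 2^n by the binomial theorem.
For n = 53: 2^53 = 9007199254740992.

9007199254740992


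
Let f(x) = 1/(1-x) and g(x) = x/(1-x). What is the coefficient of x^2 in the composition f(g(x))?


First simplify the composition: f(g(x)) = 1/(1 - x/(1-x)) = (1-x)/((1-x) - x) = (1-x)/(1-2x).
Now extract the coefficient. Write (1-x)/(1-2x) = 1/(1-2x) - x/(1-2x).
The coefficient of x^n in 1/(1-2x) is 2^n, and in x/(1-2x) is 2^(n-1) (for n >= 1).
So the coefficient of x^2 is 2^2 - 2^1 = 4 - 2 = 2.

2


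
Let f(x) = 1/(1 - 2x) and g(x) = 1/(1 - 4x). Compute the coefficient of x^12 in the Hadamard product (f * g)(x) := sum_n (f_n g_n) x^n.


f has coefficients f_k = 2^k and g has coefficients g_k = 4^k, so the Hadamard product has coefficient (f*g)_k = 2^k * 4^k = 8^k.
For k = 12: 8^12 = 68719476736.

68719476736


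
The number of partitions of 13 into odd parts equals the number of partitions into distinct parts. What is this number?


Computing partitions of 13 into odd parts (1, 3, 5, ...):
Using the generating function prod_{k>=0} 1/(1-x^(2k+1)),
the count is 18

18


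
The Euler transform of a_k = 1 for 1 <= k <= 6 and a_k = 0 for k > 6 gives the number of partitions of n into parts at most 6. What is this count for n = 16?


Partitions of 16 into parts at most 6:
Using generating function (1-x)^(-1)(1-x^2)^(-1)...(1-x^6)^(-1),
the coefficient of x^16 = 136

136


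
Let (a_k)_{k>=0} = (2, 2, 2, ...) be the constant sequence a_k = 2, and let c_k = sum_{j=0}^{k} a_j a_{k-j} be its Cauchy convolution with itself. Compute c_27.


Since a_j = 2 for all j >= 0, the convolution sum becomes
c_k = sum_{j=0}^{k} 2 * 2 = 4 * (k + 1).
Equivalently, the generating function of (a_k) is 2/(1 - x) and its square is 4/(1 - x)^2 = sum_{k>=0} 4(k + 1) x^k.
For k = 27: 4 * 28 = 112.

112


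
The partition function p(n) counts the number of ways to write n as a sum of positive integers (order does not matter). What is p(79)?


Using the generating function prod_{k>=1} 1/(1-x^k), we compute p(79).
By dynamic programming over parts 1 through 79:
p(79) = 13848650

13848650


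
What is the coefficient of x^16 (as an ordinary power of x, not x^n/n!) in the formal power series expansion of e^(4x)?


The exponential series is e^y = sum_{k>=0} y^k / k!. Substituting y = 4x gives
e^(4x) = sum_{k>=0} 4^k x^k / k!.
So the coefficient of x^n is a^n/n! with a = 4, n = 16:
4^16 / 16! = 4294967296/20922789888000 = 131072/638512875

131072/638512875


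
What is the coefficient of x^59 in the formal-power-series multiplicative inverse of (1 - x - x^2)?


Let the inverse be f(x) = sum_{k>=0} a_k x^k. From f(x) * (1 - x - x^2) = 1 and matching coefficients:
 x^0: a_0 = 1.
 x^1: a_1 - a_0 = 0, so a_1 = 1.
 x^k (k >= 2): a_k - a_{k-1} - a_{k-2} = 0, i.e. a_k = a_{k-1} + a_{k-2}.
This is the Fibonacci-type recurrence shifted so that a_0 = a_1 = 1.
Iterating: a_0=1, a_1=1, a_2=2, a_3=3, a_4=5, a_5=8, a_6=13, a_7=21, a_8=34, a_9=55, ...
a_59 = 1548008755920.

1548008755920


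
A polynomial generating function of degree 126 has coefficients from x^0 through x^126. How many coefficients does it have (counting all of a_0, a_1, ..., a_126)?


A polynomial of degree 126 takes the form a_0 + a_1 x + ... + a_126 x^126.
The number of coefficients is 126 + 1 = 127.

127


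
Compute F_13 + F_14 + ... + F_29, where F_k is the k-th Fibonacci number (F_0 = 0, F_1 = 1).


Use the identity sum_{k=0}^{N} F_k = F_{N+2} - 1 (which follows from F_{k+2} - F_{k+1} = F_k). Then
sum_{k=13}^{29} F_k = (F_{31} - 1) - (F_{14} - 1) = F_{31} - F_{14}.
Computing: F_{31} = 1346269, F_{14} = 377, so
Sum = 1346269 - 377 = 1345892.

1345892


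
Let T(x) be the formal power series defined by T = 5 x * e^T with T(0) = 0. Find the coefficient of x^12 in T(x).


Apply the Lagrange inversion formula: if T = 5 x * phi(T) with phi(t) = e^t, then
[x^n] T = 5^n * (1/n) [t^(n-1)] phi(t)^n = 5^n * (1/n) [t^(n-1)] e^(n t) = 5^n * (1/n) * n^(n-1) / (n-1)! = 5^n * n^(n-1) / n!.
When c = 1 this is the Cayley count of rooted labeled trees on n vertices, divided by n!.
For n = 12: 5^12 * 12^11 / 12! = 244140625 * 743008370688/479001600 = 29160000000000/77.

29160000000000/77


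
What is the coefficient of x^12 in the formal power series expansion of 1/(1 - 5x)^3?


The general identity 1/(1 - c x)^r = sum_{k>=0} c^k C(k + r - 1, r - 1) x^k follows by substituting y = c x into 1/(1 - y)^r = sum_{k>=0} C(k + r - 1, r - 1) y^k.
For c = 5, r = 3, k = 12:
5^12 * C(14, 2) = 244140625 * 91 = 22216796875.

22216796875


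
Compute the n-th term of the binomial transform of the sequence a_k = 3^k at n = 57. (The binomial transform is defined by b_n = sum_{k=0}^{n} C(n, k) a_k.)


With a_k = 3^k, b_n = sum_{k=0}^{n} C(n, k) 3^k = (1 + 3)^n by the binomial theorem.
For n = 57: (1 + 3)^57 = 4^57 = 20769187434139310514121985316880384.

20769187434139310514121985316880384


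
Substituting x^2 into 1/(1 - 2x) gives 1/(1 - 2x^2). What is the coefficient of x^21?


Since 1/(1 - 2x^2) only has even powers of x,
the coefficient of x^21 (odd) is 0.

0


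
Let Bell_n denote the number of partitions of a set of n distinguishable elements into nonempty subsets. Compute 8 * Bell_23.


Bell_23 can be computed from the Bell triangle or from Dobinski's identity Bell_n = (1/e) * sum_{k>=0} k^n / k!.
Computing Bell_23 = 44152005855084346.
Then 8 * 44152005855084346 = 353216046840674768.

353216046840674768


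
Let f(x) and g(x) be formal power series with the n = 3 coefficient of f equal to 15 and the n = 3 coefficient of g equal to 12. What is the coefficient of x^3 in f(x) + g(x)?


Addition of formal power series is termwise.
The coefficient of x^3 in f + g = 15 + 12
= 27

27


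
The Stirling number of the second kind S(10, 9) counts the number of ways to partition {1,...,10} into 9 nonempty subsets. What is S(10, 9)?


Using the explicit formula S(n,k) = (1/k!) sum_{j=0}^{k} (-1)^(k-j) C(k,j) j^n:
S(10, 9) = 45
Equivalently, S(n,k) is n! times the coefficient of x^n in the EGF (e^x - 1)^k / k!.

45


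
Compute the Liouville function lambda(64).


The Liouville function is lambda(k) = (-1)^Omega(k), where Omega(k) counts the prime factors of k with multiplicity.
Factoring: 64 = 2 * 2 * 2 * 2 * 2 * 2, so Omega(64) = 6.
lambda(64) = (-1)^6 = 1.

1


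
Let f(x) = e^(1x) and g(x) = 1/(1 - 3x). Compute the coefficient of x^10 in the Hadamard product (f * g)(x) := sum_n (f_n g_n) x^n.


Expanding: f_k = 1^k/k! (from e^(1x)) and g_k = 3^k (from 1/(1 - 3x)). So the Hadamard coefficient (f * g)_k = 1^k 3^k / k! = (3)^k / k!.
For k = 10: 3^10/10! = 59049/3628800 = 729/44800.

729/44800


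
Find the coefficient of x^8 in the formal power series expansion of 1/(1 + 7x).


Write 1/(1 + c x) = 1/(1 - (-c) x) and apply the geometric-series identity
1/(1 - y) = sum_{k>=0} y^k to get 1/(1 + c x) = sum_{k>=0} (-c)^k x^k.
So the coefficient of x^k is (-c)^k = (-1)^k * c^k.
Here c = 7 and k = 8:
(-7)^8 = 1 * 5764801 = 5764801

5764801


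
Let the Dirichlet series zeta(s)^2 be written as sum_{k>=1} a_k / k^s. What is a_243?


The Dirichlet convolution of the constant function 1 with itself gives (1 * 1)(k) = sum_{d | k} 1 = d(k), the number of positive divisors of k.
Since zeta(s) = sum_{k>=1} 1/k^s, we have zeta(s)^2 = sum_{k>=1} d(k)/k^s, so a_k = d(k).
For k = 243: the divisors are 1, 3, 9, 27, 81, 243.
Count = 6.

6


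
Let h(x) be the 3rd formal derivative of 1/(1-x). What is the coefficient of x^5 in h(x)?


Differentiating 3 times: d^3/dx^3 [1/(1-x)] = 3!/(1-x)^4.
The expansion 1/(1-x)^4 = sum_{k>=0} C(k+3, 3) x^k, so the coefficient of x^n in 3!/(1-x)^4 is 3! * C(n+3, 3).
For n = 5: 6 * C(8, 3) = 6 * 56 = 336

336


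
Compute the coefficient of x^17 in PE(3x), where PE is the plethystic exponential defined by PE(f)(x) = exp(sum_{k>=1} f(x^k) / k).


With f(x) = 3x, the exponent is sum_{k>=1} 3 x^k / k = 3 * (-ln(1 - x)). Exponentiating:
PE(3x) = exp(-3 ln(1 - x)) = 1/(1 - x)^3.
By the negative binomial expansion, [x^n] 1/(1 - x)^3 = C(n + 2, 2).
For n = 17: C(19, 2) = 171.

171


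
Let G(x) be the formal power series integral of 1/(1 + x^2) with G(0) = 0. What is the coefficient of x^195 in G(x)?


1/(1 + x^2) = sum_{j>=0} (-1)^j x^(2j). Integrating termwise with G(0) = 0:
G(x) = sum_{j>=0} (-1)^j x^(2j+1) / (2j+1) = arctan(x).
Only odd powers are nonzero. For x^195 write 195 = 2*97 + 1, giving
(-1)^97 / 195 = -1/195 = -1/195.

-1/195


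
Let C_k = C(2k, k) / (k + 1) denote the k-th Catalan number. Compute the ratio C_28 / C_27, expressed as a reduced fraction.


Using C_k = (2k)! / (k! (k+1)!), the ratio C_{k+1}/C_k simplifies to
C_{k+1}/C_k = [(2k+2)! / ((k+1)! (k+2)!)] * [k! (k+1)! / (2k)!]
 = (2k+2)(2k+1) / ((k+1)(k+2)) = 2(2k+1) / (k+2).
For k = 27: 2(2*27 + 1) / (27 + 2) = 110/29 = 110/29.

110/29


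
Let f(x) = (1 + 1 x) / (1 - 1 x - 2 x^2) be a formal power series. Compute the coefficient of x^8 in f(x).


Write f(x) = sum_{k>=0} a_k x^k. Multiplying both sides by 1 - 1 x - 2 x^2 gives
(1 - 1 x - 2 x^2) sum_{k>=0} a_k x^k = 1 + 1 x.
Matching coefficients:
 x^0: a_0 = 1
 x^1: a_1 - 1 a_0 = 1  =>  a_1 = 1*1 + 1 = 2
 x^k (k >= 2): a_k = 1 a_{k-1} + 2 a_{k-2}.
Iterating: a_2 = 4, a_3 = 8, a_4 = 16, a_5 = 32, a_6 = 64, a_7 = 128, a_8 = 256.
So the coefficient of x^8 is 256.

256


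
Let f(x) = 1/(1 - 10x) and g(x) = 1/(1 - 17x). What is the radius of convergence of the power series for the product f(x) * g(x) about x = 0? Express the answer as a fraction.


The radius of 1/(1 - 10x) is 1/10 (nearest singularity at x = 1/10), and the radius of 1/(1 - 17x) is 1/17.
The product f(x)*g(x) = 1/((1 - 10x)(1 - 17x)) has singularities at both 1/10 and 1/17, so its radius of convergence is the distance to the nearest one:
min(1/10, 1/17) = 1/17.

1/17


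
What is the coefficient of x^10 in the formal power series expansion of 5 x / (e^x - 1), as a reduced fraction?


The exponential generating function for Bernoulli numbers is
x / (e^x - 1) = sum_{k>=0} B_k x^k / k!.
So the coefficient of x^10 in 5 x / (e^x - 1) is 5 B_10 / 10!.
Computing: B_10 = 5/66, 10! = 3628800, giving
5 * 5/66 / 3628800 = 1/9580032.

1/9580032


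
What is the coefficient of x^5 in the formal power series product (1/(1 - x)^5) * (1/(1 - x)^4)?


Combine the factors: (1/(1 - x)^5) * (1/(1 - x)^4) = 1/(1 - x)^9.
Then use 1/(1 - x)^r = sum_{k>=0} C(k + r - 1, r - 1) x^k with r = 9 and k = 5:
C(13, 8) = 1287.

1287


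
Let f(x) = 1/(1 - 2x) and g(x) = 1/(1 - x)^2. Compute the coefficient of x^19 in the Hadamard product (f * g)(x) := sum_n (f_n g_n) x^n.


f has coefficients f_k = 2^k. For g = 1/(1 - x)^2 the coefficient is g_k = C(k + 1, 1) = k + 1. The Hadamard coefficient is (f * g)_k = 2^k * (k + 1).
For k = 19: 2^19 * 20 = 524288 * 20 = 10485760.

10485760


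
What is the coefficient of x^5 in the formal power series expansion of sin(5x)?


The Maclaurin series is sin(t) = sum_{k>=0} (-1)^k t^(2k+1) / (2k+1)!, so substituting t = 5x, only odd powers of x are nonzero, with coefficient of x^(2k+1) equal to (-1)^k 5^(2k+1) / (2k+1)!.
Write 5 = 2*2 + 1, giving the coefficient (-1)^2 * 5^5 / 5! = 3125/120 = 625/24.

625/24


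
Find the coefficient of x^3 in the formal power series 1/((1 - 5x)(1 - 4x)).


By partial fractions or Cauchy convolution:
The coefficient equals sum_{k=0}^{3} 5^k * 4^(3-k).
= 369

369


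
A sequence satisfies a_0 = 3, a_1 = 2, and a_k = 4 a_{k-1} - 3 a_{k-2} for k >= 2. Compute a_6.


The characteristic equation is t^2 - 4 t + 3 = 0, with roots r_1 = 3 and r_2 = 1 (so c_1 = r_1 + r_2, c_2 = -r_1 r_2 as required).
One can use the closed form a_n = A r_1^n + B r_2^n, but direct iteration is more reliable:
a_0 = 3, a_1 = 2, a_2 = -1, a_3 = -10, a_4 = -37, a_5 = -118, a_6 = -361.
So a_6 = -361.

-361


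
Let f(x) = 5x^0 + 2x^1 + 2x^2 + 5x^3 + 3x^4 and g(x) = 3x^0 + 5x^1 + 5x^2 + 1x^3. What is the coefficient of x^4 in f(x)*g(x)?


Cauchy product at x^4:
2*1 + 2*5 + 5*5 + 3*3
= 46

46


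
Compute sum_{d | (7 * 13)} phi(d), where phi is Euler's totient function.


First, 7 * 13 = 91. One classical identity is sum_{d | n} phi(d) = n (each k in [1, n] has a unique gcd with n, and among the k's with gcd(k, n) = n/d there are phi(d) of them). So the sum equals 91. We also verify directly:
Divisors of 91: 1, 7, 13, 91.
phi values: 1, 6, 12, 72.
Sum = 91.

91


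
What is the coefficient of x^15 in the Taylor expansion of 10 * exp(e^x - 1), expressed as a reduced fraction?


exp(e^x - 1) = sum_{k>=0} Bell_k x^k / k!, where Bell_k is the k-th Bell number.
So the coefficient of x^15 is 10 * Bell_15 / 15!.
Computing: Bell_15 = 1382958545 and 15! = 1307674368000, giving
10 * 1382958545/1307674368000 = 276591709/26153487360.

276591709/26153487360


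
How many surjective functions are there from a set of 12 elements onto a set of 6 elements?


By inclusion-exclusion on which target elements are missed, the number of surjections from an n-set onto a k-set is
surj(n, k) = sum_{j=0}^{k} (-1)^j C(k, j) (k - j)^n.
Equivalently surj(n, k) = k! * S(n, k), where S(n, k) is the Stirling number of the second kind.
For n = 12, k = 6:
S(12, 6) = 1323652, so
surj = 6! * 1323652 = 720 * 1323652 = 953029440.

953029440


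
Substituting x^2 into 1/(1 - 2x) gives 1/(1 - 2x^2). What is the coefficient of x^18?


The coefficient of x^(2m) in 1/(1 - 2x^2) is 2^m.
With n = 18 = 2*9, the coefficient is 2^9 = 512.

512


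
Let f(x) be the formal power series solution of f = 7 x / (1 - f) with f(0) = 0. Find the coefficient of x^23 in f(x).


Apply Lagrange inversion: f = 7 x * phi(f) with phi(t) = 1/(1 - t), so
[x^n] f = 7^n * (1/n) [t^(n-1)] phi(t)^n = 7^n * (1/n) [t^(n-1)] (1 - t)^(-n) = 7^n * (1/n) C(2n - 2, n - 1) = 7^n * C_{n-1}.
For n = 23: C_22 = C(44, 22) / 23 = 2104098963720/23 = 91482563640.
With the 7^23 = 27368747340080916343 factor, the coefficient is 27368747340080916343 * 91482563640 = 2503763170286033152098013568520.

2503763170286033152098013568520


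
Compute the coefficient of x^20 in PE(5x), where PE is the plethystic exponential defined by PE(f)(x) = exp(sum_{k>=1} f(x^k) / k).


With f(x) = 5x, the exponent is sum_{k>=1} 5 x^k / k = 5 * (-ln(1 - x)). Exponentiating:
PE(5x) = exp(-5 ln(1 - x)) = 1/(1 - x)^5.
By the negative binomial expansion, [x^n] 1/(1 - x)^5 = C(n + 4, 4).
For n = 20: C(24, 4) = 10626.

10626


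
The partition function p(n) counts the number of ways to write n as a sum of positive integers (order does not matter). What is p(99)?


Using the generating function prod_{k>=1} 1/(1-x^k), we compute p(99).
By dynamic programming over parts 1 through 99:
p(99) = 169229875

169229875


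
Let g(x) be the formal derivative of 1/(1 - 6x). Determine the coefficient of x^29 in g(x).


Differentiate termwise: d/dx sum_{k>=0} 6^k x^k = sum_{k>=1} k 6^k x^(k-1) = sum_{j>=0} (j+1) 6^(j+1) x^j.
Equivalently, d/dx [1/(1 - 6x)] = 6/(1 - 6x)^2.
For j = 29: 30 * 6^30 = 30 * 221073919720733357899776 = 6632217591622000736993280.

6632217591622000736993280


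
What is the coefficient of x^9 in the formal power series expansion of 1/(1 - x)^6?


The negative binomial / multiset identity is
1/(1 - x)^r = sum_{k>=0} C(k + r - 1, r - 1) x^k.
Here r = 6 and k = 9, so the coefficient is
C(9 + 5, 5) = C(14, 5)
= 2002

2002


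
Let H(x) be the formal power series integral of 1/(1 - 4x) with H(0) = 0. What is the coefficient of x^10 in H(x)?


1/(1 - 4x) = sum_{k>=0} 4^k x^k. Integrating termwise with H(0) = 0:
H(x) = sum_{k>=0} 4^k x^(k+1) / (k+1) = sum_{m>=1} 4^(m-1) x^m / m.
For m = 10: 4^9/10 = 262144/10 = 131072/5.

131072/5


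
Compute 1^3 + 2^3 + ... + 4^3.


This power sum has a closed form given by Faulhaber's formula
sum_{k=1}^{m} k^p = (1 / (p + 1)) * sum_{j=0}^{p} C(p + 1, j) B_j m^(p + 1 - j),
but for small m direct computation is fastest:
1 + 8 + 27 + 64 = 100.

100


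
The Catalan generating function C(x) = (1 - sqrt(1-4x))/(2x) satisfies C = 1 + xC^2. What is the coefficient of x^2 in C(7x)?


Substituting x -> 7x scales the n-th coefficient by 7^n, so [x^2] C(7x) = 7^2 * C_2.
C_2 = C(2*2, 2)/(3) = 6/3 = 2.
So 7^2 * 2 = 49 * 2 = 98.

98


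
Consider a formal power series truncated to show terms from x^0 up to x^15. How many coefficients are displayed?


From x^0 to x^15 inclusive, the count is 15 - 0 + 1 = 16.

16


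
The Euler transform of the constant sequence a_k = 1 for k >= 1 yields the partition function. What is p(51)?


The Euler transform converts the sequence a_k = 1 into the number of integer partitions.
Using the recurrence or dynamic programming:
p(51) = 239943

239943


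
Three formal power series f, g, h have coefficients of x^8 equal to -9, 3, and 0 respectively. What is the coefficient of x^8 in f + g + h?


Series addition is componentwise:
-9 + 3 + 0
= -6

-6


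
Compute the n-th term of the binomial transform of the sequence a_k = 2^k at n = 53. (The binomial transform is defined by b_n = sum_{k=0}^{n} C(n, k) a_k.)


With a_k = 2^k, b_n = sum_{k=0}^{n} C(n, k) 2^k = (1 + 2)^n by the binomial theorem.
For n = 53: (1 + 2)^53 = 3^53 = 19383245667680019896796723.

19383245667680019896796723


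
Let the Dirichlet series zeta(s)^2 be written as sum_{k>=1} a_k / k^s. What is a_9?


The Dirichlet convolution of the constant function 1 with itself gives (1 * 1)(k) = sum_{d | k} 1 = d(k), the number of positive divisors of k.
Since zeta(s) = sum_{k>=1} 1/k^s, we have zeta(s)^2 = sum_{k>=1} d(k)/k^s, so a_k = d(k).
For k = 9: the divisors are 1, 3, 9.
Count = 3.

3


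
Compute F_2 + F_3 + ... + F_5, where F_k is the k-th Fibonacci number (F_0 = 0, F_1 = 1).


Use the identity sum_{k=0}^{N} F_k = F_{N+2} - 1 (which follows from F_{k+2} - F_{k+1} = F_k). Then
sum_{k=2}^{5} F_k = (F_{7} - 1) - (F_{3} - 1) = F_{7} - F_{3}.
Computing: F_{7} = 13, F_{3} = 2, so
Sum = 13 - 2 = 11.

11


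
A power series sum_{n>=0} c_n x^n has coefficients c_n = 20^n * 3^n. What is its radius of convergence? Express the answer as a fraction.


By the root test (Cauchy-Hadamard), the radius is R = 1 / limsup_n |c_n|^(1/n).
Here |c_n|^(1/n) = (20^n * 3^n)^(1/n) = 20 * 3 = 60 for all n.
So R = 1/60 = 1/60.

1/60


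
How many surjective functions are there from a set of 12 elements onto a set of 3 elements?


By inclusion-exclusion on which target elements are missed, the number of surjections from an n-set onto a k-set is
surj(n, k) = sum_{j=0}^{k} (-1)^j C(k, j) (k - j)^n.
Equivalently surj(n, k) = k! * S(n, k), where S(n, k) is the Stirling number of the second kind.
For n = 12, k = 3:
S(12, 3) = 86526, so
surj = 3! * 86526 = 6 * 86526 = 519156.

519156


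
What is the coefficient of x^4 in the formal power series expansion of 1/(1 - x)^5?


The expansion 1/(1 - x)^r = sum_{k>=0} C(k + r - 1, r - 1) x^k follows from the multiset / negative-binomial theorem (or from repeated differentiation of the geometric series).
For r = 5 and k = 4:
C(8, 4) = 40320 / (24 * 24) = 70.

70


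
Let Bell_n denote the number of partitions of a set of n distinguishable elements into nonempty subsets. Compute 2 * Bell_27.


Bell_27 can be computed from the Bell triangle or from Dobinski's identity Bell_n = (1/e) * sum_{k>=0} k^n / k!.
Computing Bell_27 = 545717047936059989389.
Then 2 * 545717047936059989389 = 1091434095872119978778.

1091434095872119978778


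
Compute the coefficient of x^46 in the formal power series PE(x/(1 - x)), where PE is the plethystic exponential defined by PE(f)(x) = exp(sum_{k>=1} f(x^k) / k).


For f(x) = x/(1 - x) we have
sum_{k>=1} f(x^k) / k = sum_{k>=1} (1/k) * x^k / (1 - x^k) = sum_{k, m >= 1} x^(k m) / k,
which after exponentiating simplifies to
PE(x/(1 - x)) = prod_{k>=1} 1 / (1 - x^k).
This is the generating function for the partition function p(n), so the coefficient of x^46 is p(46).
Computing p(46) by dynamic programming over parts 1, 2, ..., 46: p(46) = 105558.

105558


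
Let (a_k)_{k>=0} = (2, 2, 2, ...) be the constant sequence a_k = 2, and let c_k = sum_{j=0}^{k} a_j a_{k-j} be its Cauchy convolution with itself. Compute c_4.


Since a_j = 2 for all j >= 0, the convolution sum becomes
c_k = sum_{j=0}^{k} 2 * 2 = 4 * (k + 1).
Equivalently, the generating function of (a_k) is 2/(1 - x) and its square is 4/(1 - x)^2 = sum_{k>=0} 4(k + 1) x^k.
For k = 4: 4 * 5 = 20.

20


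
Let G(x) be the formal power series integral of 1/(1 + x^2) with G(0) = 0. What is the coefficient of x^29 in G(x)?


1/(1 + x^2) = sum_{j>=0} (-1)^j x^(2j). Integrating termwise with G(0) = 0:
G(x) = sum_{j>=0} (-1)^j x^(2j+1) / (2j+1) = arctan(x).
Only odd powers are nonzero. For x^29 write 29 = 2*14 + 1, giving
(-1)^14 / 29 = 1/29 = 1/29.

1/29


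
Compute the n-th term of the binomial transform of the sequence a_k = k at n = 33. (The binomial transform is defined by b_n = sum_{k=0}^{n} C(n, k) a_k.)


With a_k = k, b_n = sum_{k=0}^{n} C(n, k) k. Using k * C(n, k) = n * C(n-1, k-1) gives b_n = n * sum_{k>=1} C(n-1, k-1) = n * 2^(n-1).
For n = 33: 33 * 2^32 = 33 * 4294967296 = 141733920768.

141733920768


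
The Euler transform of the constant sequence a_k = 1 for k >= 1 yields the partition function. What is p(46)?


The Euler transform converts the sequence a_k = 1 into the number of integer partitions.
Using the recurrence or dynamic programming:
p(46) = 105558

105558


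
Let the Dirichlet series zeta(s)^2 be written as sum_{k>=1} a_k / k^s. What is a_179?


The Dirichlet convolution of the constant function 1 with itself gives (1 * 1)(k) = sum_{d | k} 1 = d(k), the number of positive divisors of k.
Since zeta(s) = sum_{k>=1} 1/k^s, we have zeta(s)^2 = sum_{k>=1} d(k)/k^s, so a_k = d(k).
For k = 179: the divisors are 1, 179.
Count = 2.

2


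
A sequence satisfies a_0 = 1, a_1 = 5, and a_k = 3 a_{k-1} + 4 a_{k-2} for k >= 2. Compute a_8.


The characteristic equation is t^2 - 3 t - 4 = 0, with roots r_1 = 4 and r_2 = -1 (so c_1 = r_1 + r_2, c_2 = -r_1 r_2 as required).
One can use the closed form a_n = A r_1^n + B r_2^n, but direct iteration is more reliable:
a_0 = 1, a_1 = 5, a_2 = 19, a_3 = 77, a_4 = 307, a_5 = 1229, a_6 = 4915, a_7 = 19661, a_8 = 78643.
So a_8 = 78643.

78643


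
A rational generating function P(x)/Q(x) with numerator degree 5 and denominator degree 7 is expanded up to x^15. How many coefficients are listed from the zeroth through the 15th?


Expanding up to x^15 gives the coefficients for x^0, x^1, ..., x^15.
That is 15 + 1 = 16 coefficients in total.

16


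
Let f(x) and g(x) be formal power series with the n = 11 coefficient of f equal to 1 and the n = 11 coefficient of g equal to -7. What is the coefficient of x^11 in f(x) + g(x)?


Addition of formal power series is termwise.
The coefficient of x^11 in f + g = 1 + -7
= -6

-6


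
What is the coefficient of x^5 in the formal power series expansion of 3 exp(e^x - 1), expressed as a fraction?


exp(e^x - 1) is the exponential generating function for the Bell numbers Bell_k: exp(e^x - 1) = sum_{k>=0} Bell_k x^k / k!.
So the coefficient of x^5 in 3 exp(e^x - 1) is 3 Bell_5 / 5!.
Computing: Bell_5 = 52 and 5! = 120, giving
3 * 52/120 = 13/10.

13/10


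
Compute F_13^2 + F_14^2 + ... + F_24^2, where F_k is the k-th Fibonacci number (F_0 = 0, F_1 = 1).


There is a standard identity sum_{k=0}^{N} F_k^2 = F_N * F_{N+1} (proved inductively from the telescoping relation F_k^2 = F_k F_{k+1} - F_{k-1} F_k). Then
sum_{k=13}^{24} F_k^2 = F_24 F_25 - F_12 F_13.
Computing: F_24 = 46368, F_25 = 75025, F_12 = 144, F_13 = 233.
Sum = 46368 * 75025 - 144 * 233 = 3478725648.

3478725648


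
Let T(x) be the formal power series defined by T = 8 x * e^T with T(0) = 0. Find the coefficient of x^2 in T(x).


Apply the Lagrange inversion formula: if T = 8 x * phi(T) with phi(t) = e^t, then
[x^n] T = 8^n * (1/n) [t^(n-1)] phi(t)^n = 8^n * (1/n) [t^(n-1)] e^(n t) = 8^n * (1/n) * n^(n-1) / (n-1)! = 8^n * n^(n-1) / n!.
When c = 1 this is the Cayley count of rooted labeled trees on n vertices, divided by n!.
For n = 2: 8^2 * 2^1 / 2! = 64 * 2/2 = 64.

64


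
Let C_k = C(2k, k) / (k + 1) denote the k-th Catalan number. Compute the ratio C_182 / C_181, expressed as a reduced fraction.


Using C_k = (2k)! / (k! (k+1)!), the ratio C_{k+1}/C_k simplifies to
C_{k+1}/C_k = [(2k+2)! / ((k+1)! (k+2)!)] * [k! (k+1)! / (2k)!]
 = (2k+2)(2k+1) / ((k+1)(k+2)) = 2(2k+1) / (k+2).
For k = 181: 2(2*181 + 1) / (181 + 2) = 726/183 = 242/61.

242/61


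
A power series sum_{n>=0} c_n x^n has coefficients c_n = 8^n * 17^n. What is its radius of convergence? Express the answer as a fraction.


By the root test (Cauchy-Hadamard), the radius is R = 1 / limsup_n |c_n|^(1/n).
Here |c_n|^(1/n) = (8^n * 17^n)^(1/n) = 8 * 17 = 136 for all n.
So R = 1/136 = 1/136.

1/136


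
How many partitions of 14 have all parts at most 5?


Using the generating function (1-x)^(-1)(1-x^2)^(-1)...(1-x^5)^(-1),
the coefficient of x^14 counts these restricted partitions.
Result = 70

70


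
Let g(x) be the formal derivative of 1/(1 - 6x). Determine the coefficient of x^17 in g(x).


Differentiate termwise: d/dx sum_{k>=0} 6^k x^k = sum_{k>=1} k 6^k x^(k-1) = sum_{j>=0} (j+1) 6^(j+1) x^j.
Equivalently, d/dx [1/(1 - 6x)] = 6/(1 - 6x)^2.
For j = 17: 18 * 6^18 = 18 * 101559956668416 = 1828079220031488.

1828079220031488


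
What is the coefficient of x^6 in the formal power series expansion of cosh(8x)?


The Maclaurin series is cosh(t) = sum_{m>=0} t^(2m) / (2m)!, so substituting t = 8x, only even powers of x are nonzero, with coefficient of x^(2m) equal to 8^(2m) / (2m)!.
For x^6 the coefficient is 8^6/6! = 262144/720 = 16384/45.

16384/45


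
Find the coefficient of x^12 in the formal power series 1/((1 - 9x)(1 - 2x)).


By partial fractions or Cauchy convolution:
The coefficient equals sum_{k=0}^{12} 9^k * 2^(12-k).
= 363123688591

363123688591


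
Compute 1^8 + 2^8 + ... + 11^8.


This power sum has a closed form given by Faulhaber's formula
sum_{k=1}^{m} k^p = (1 / (p + 1)) * sum_{j=0}^{p} C(p + 1, j) B_j m^(p + 1 - j),
but for small m direct computation is fastest:
1 + 256 + 6561 + 65536 + 390625 + 1679616 + 5764801 + 16777216 + 43046721 + 100000000 + 214358881 = 382090214.

382090214


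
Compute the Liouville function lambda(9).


The Liouville function is lambda(k) = (-1)^Omega(k), where Omega(k) counts the prime factors of k with multiplicity.
Factoring: 9 = 3 * 3, so Omega(9) = 2.
lambda(9) = (-1)^2 = 1.

1


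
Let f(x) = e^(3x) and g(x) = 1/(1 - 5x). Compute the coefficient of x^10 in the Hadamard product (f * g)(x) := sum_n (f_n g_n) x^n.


Expanding: f_k = 3^k/k! (from e^(3x)) and g_k = 5^k (from 1/(1 - 5x)). So the Hadamard coefficient (f * g)_k = 3^k 5^k / k! = (15)^k / k!.
For k = 10: 15^10/10! = 576650390625/3628800 = 284765625/1792.

284765625/1792


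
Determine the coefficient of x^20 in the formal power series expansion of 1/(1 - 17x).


The geometric series identity gives 1/(1 - c x) = sum_{k>=0} c^k x^k, so the coefficient of x^k is c^k.
Here c = 17 and k = 20.
Computing: 17^20 = 4064231406647572522401601

4064231406647572522401601
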